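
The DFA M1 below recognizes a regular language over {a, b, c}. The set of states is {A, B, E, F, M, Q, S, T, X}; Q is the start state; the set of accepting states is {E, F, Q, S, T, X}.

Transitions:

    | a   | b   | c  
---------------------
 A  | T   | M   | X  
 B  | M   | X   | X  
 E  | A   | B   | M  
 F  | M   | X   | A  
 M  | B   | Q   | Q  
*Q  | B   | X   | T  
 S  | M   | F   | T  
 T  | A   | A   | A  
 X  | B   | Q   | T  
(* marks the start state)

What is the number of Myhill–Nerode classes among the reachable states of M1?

States {E,F,S} cannot be reached from the start state, so discard them.
Initial partition by acceptance: {Q,T,X} | {A,B,M}.
On input b, block {Q,T,X} splits into {Q,X} and {T}.
Refine {A,B,M} on symbol a: members go to different blocks, giving {B,M} and {A}.
The partition is now stable with 4 blocks: {Q,X} | {B,M} | {T} | {A}.

4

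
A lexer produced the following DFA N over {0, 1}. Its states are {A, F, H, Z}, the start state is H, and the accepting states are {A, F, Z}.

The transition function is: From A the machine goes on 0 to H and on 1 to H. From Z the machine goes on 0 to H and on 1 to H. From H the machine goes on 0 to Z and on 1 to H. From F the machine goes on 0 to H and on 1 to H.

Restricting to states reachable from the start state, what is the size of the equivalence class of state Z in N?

Reachable states from the start: {H,Z}. Unreachable: {A,F} — drop them.
P0 = {Z} | {H}.
The partition is now stable with 2 blocks: {Z} | {H}.
State Z belongs to the block {Z}, which has 1 states.

1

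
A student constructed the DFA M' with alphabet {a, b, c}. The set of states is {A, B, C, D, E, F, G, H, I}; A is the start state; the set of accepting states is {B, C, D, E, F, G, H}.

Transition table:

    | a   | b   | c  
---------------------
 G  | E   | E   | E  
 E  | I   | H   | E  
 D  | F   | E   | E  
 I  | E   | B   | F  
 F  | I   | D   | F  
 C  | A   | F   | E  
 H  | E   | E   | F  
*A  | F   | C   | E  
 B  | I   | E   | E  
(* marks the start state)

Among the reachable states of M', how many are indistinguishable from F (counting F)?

States {G} cannot be reached from the start state, so discard them.
Start with accepting vs non-accepting: {B,C,D,E,F,H} | {A,I}.
Refine {B,C,D,E,F,H} on symbol a: members go to different blocks, giving {B,C,E,F} and {D,H}.
On input b, block {B,C,E,F} splits into {B,C} and {E,F}.
The partition is now stable with 4 blocks: {B,C} | {A,I} | {D,H} | {E,F}.
State F belongs to the block {E,F}, which has 2 states.

2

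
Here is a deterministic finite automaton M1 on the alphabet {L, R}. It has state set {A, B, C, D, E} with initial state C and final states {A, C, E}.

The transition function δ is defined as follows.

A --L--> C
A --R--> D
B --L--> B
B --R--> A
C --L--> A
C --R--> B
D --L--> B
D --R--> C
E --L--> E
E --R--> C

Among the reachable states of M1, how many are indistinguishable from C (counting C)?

First remove the unreachable states {E}; 4 states remain.
Initial partition by acceptance: {A,C} | {B,D}.
Stable partition: {A,C} | {B,D} — 2 equivalence classes.
The equivalence class containing C is {A,C}, of size 2.

2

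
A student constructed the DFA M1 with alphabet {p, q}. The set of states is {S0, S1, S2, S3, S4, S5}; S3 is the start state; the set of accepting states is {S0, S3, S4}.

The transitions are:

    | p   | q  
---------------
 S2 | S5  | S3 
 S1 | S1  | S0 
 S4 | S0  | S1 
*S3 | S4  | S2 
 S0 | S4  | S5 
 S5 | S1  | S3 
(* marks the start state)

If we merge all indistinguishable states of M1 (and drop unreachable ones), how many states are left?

All states are reachable from the start state.
P0 = {S0,S3,S4} | {S1,S2,S5}.
The partition is now stable with 2 blocks: {S0,S3,S4} | {S1,S2,S5}.

2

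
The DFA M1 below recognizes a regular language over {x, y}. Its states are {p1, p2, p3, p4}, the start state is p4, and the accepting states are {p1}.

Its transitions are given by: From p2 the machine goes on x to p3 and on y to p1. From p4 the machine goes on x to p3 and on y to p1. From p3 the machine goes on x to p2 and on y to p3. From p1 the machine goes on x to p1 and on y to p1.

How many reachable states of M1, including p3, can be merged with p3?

Start with accepting vs non-accepting: {p1} | {p2,p3,p4}.
Split {p2,p3,p4} by δ(·,y) → {p2,p4} and {p3}.
No further refinement is possible. Final partition (3 blocks): {p1} | {p2,p4} | {p3}.
The equivalence class containing p3 is {p3}, of size 1.

1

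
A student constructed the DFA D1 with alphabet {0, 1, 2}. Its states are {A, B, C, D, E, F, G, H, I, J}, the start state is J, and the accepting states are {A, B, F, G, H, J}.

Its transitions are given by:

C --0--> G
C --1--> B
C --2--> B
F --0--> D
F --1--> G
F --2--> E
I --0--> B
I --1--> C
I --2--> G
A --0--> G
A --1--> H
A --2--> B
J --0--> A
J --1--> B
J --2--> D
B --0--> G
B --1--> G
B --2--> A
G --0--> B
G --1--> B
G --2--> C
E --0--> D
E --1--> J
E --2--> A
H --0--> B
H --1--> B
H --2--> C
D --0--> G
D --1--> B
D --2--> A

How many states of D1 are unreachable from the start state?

3

No path from J leads to E, F, I; the other 7 states are all reachable.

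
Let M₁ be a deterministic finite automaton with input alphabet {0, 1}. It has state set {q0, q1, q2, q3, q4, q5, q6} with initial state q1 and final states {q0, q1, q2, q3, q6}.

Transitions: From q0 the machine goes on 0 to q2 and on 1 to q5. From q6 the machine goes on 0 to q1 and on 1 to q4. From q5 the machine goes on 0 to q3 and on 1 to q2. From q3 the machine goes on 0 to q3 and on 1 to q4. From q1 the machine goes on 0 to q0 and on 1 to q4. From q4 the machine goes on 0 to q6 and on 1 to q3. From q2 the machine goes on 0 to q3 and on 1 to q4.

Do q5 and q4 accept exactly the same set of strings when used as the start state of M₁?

Every state is reachable, so we keep all 7.
Initial partition by acceptance: {q0,q1,q2,q3,q6} | {q4,q5}.
Stable partition: {q0,q1,q2,q3,q6} | {q4,q5} — 2 equivalence classes.
q5 and q4 lie in the same block of the stable partition, so they are equivalent — no string distinguishes them.

Yes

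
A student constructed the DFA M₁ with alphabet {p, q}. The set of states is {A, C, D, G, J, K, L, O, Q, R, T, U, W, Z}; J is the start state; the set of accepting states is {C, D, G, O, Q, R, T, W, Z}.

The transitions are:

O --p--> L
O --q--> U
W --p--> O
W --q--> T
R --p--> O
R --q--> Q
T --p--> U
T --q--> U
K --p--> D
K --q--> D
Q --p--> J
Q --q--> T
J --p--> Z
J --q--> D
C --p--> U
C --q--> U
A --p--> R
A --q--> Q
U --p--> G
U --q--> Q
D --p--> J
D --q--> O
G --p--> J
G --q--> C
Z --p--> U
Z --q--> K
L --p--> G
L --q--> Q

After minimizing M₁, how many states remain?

First remove the unreachable states {A,R,W}; 11 states remain.
P0 = {C,D,G,O,Q,T,Z} | {J,K,L,U}.
On input q, block {C,D,G,O,Q,T,Z} splits into {C,O,T,Z} and {D,G,Q}.
Refine {J,K,L,U} on symbol p: members go to different blocks, giving {K,L,U} and {J}.
The partition is now stable with 4 blocks: {C,O,T,Z} | {K,L,U} | {D,G,Q} | {J}.

4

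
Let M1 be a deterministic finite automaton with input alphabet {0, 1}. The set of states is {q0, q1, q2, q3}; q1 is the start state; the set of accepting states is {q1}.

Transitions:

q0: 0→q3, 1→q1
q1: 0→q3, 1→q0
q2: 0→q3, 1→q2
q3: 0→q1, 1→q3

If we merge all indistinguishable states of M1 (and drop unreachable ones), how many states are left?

3

Reachable states from the start: {q0,q1,q3}. Unreachable: {q2} — drop them.
Initial partition by acceptance: {q1} | {q0,q3}.
Refine {q0,q3} on symbol 0: members go to different blocks, giving {q0} and {q3}.
The partition is now stable with 3 blocks: {q1} | {q0} | {q3}.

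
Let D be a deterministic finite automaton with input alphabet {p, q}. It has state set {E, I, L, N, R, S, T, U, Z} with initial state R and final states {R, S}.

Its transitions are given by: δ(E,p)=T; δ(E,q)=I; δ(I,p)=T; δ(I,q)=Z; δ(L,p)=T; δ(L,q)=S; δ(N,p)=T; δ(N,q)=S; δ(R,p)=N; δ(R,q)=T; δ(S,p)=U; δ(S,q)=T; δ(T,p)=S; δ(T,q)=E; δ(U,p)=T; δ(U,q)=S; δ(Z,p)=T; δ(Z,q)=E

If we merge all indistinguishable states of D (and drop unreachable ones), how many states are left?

Reachable states from the start: {E,I,N,R,S,T,U,Z}. Unreachable: {L} — drop them.
Initial partition by acceptance: {R,S} | {E,I,N,T,U,Z}.
Refine {E,I,N,T,U,Z} on symbol p: members go to different blocks, giving {E,I,N,U,Z} and {T}.
Refine {E,I,N,U,Z} on symbol q: members go to different blocks, giving {E,I,Z} and {N,U}.
No further refinement is possible. Final partition (4 blocks): {R,S} | {E,I,Z} | {T} | {N,U}.

4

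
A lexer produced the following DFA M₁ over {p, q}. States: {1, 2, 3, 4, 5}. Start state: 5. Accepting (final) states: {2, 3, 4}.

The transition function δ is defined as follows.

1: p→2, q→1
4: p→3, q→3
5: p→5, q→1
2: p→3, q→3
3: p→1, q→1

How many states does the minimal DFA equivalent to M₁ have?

4

Reachable states from the start: {1,2,3,5}. Unreachable: {4} — drop them.
Start with accepting vs non-accepting: {2,3} | {1,5}.
Split {2,3} by δ(·,p) → {2} and {3}.
On input p, block {1,5} splits into {1} and {5}.
Stable partition: {2} | {1} | {3} | {5} — 4 equivalence classes.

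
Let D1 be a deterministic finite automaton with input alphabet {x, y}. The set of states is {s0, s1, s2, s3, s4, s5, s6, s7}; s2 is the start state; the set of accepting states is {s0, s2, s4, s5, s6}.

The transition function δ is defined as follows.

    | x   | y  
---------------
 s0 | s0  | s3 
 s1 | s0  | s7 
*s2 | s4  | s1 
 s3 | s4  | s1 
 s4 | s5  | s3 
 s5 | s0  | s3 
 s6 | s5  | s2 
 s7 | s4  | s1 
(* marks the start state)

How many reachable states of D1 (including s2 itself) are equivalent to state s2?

4

First remove the unreachable states {s6}; 7 states remain.
P0 = {s0,s2,s4,s5} | {s1,s3,s7}.
No further refinement is possible. Final partition (2 blocks): {s0,s2,s4,s5} | {s1,s3,s7}.
The equivalence class containing s2 is {s0,s2,s4,s5}, of size 4.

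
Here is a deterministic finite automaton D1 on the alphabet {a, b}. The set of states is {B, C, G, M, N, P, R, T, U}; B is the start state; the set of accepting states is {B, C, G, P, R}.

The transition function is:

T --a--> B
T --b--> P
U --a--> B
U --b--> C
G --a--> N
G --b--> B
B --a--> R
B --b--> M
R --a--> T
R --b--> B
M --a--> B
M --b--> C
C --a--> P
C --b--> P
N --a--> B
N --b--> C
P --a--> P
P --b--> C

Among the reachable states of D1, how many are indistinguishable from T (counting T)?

2

First remove the unreachable states {G,N,U}; 6 states remain.
P0 = {B,C,P,R} | {M,T}.
On input a, block {B,C,P,R} splits into {B,C,P} and {R}.
Refine {B,C,P} on symbol a: members go to different blocks, giving {C,P} and {B}.
Stable partition: {C,P} | {M,T} | {R} | {B} — 4 equivalence classes.
State T belongs to the block {M,T}, which has 2 states.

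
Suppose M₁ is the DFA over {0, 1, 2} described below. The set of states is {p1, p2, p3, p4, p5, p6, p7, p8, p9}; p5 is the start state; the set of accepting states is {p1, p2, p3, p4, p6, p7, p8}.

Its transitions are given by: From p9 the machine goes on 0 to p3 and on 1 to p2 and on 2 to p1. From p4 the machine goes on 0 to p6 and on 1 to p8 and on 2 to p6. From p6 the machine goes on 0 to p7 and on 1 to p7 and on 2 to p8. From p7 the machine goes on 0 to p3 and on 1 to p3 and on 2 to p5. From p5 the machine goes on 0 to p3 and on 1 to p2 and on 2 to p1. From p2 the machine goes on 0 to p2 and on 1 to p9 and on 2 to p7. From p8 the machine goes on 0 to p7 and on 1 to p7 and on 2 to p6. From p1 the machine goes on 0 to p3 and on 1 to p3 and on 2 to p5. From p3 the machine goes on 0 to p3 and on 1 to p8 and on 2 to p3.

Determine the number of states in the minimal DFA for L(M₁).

5

First remove the unreachable states {p4}; 8 states remain.
P0 = {p1,p2,p3,p6,p7,p8} | {p5,p9}.
On input 1, block {p1,p2,p3,p6,p7,p8} splits into {p1,p3,p6,p7,p8} and {p2}.
Split {p1,p3,p6,p7,p8} by δ(·,2) → {p3,p6,p8} and {p1,p7}.
On input 0, block {p3,p6,p8} splits into {p6,p8} and {p3}.
The partition is now stable with 5 blocks: {p6,p8} | {p5,p9} | {p2} | {p1,p7} | {p3}.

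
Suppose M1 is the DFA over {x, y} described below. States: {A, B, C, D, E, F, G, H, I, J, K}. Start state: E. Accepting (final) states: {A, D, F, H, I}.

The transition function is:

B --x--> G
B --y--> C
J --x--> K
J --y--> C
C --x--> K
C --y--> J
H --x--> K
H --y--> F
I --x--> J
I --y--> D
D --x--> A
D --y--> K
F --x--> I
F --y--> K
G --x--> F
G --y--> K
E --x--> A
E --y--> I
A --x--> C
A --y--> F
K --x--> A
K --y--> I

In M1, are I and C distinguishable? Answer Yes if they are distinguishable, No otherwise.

Reachable states from the start: {A,C,D,E,F,I,J,K}. Unreachable: {B,G,H} — drop them.
Start with accepting vs non-accepting: {A,D,F,I} | {C,E,J,K}.
Split {A,D,F,I} by δ(·,x) → {A,I} and {D,F}.
Refine {C,E,J,K} on symbol x: members go to different blocks, giving {C,J} and {E,K}.
The partition is now stable with 4 blocks: {A,I} | {C,J} | {D,F} | {E,K}.
I and C end up in different blocks, so they are distinguishable. For instance, the string 'ε' is accepted from only I.

Yes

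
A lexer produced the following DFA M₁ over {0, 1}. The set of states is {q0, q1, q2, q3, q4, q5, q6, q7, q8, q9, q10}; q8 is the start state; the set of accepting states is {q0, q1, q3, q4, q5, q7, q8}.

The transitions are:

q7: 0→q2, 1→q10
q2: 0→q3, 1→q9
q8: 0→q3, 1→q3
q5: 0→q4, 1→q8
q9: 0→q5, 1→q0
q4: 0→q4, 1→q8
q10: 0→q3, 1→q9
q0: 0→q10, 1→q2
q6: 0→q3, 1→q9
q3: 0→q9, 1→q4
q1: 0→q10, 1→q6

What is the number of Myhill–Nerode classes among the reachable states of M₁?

States {q1,q6,q7} cannot be reached from the start state, so discard them.
Initial partition by acceptance: {q0,q3,q4,q5,q8} | {q2,q9,q10}.
On input 0, block {q0,q3,q4,q5,q8} splits into {q4,q5,q8} and {q0,q3}.
Split {q4,q5,q8} by δ(·,0) → {q4,q5} and {q8}.
Refine {q2,q9,q10} on symbol 0: members go to different blocks, giving {q2,q10} and {q9}.
On input 0, block {q0,q3} splits into {q0} and {q3}.
No further refinement is possible. Final partition (6 blocks): {q4,q5} | {q2,q10} | {q0} | {q8} | {q9} | {q3}.

6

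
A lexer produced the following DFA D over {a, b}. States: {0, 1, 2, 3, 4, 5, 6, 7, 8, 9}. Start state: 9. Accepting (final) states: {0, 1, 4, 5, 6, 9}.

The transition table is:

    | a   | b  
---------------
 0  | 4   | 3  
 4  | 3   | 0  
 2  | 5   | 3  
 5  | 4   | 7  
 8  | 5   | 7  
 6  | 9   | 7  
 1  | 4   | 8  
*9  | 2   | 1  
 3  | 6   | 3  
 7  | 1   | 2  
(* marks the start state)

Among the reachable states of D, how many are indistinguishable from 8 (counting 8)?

4

P0 = {0,1,4,5,6,9} | {2,3,7,8}.
Split {0,1,4,5,6,9} by δ(·,a) → {0,1,5,6} and {4,9}.
Stable partition: {0,1,5,6} | {2,3,7,8} | {4,9} — 3 equivalence classes.
State 8 belongs to the block {2,3,7,8}, which has 4 states.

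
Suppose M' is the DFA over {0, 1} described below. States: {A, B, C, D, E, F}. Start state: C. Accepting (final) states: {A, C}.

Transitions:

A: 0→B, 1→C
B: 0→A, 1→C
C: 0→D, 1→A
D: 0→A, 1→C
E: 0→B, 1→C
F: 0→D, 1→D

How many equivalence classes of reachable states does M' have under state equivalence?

Reachable states from the start: {A,B,C,D}. Unreachable: {E,F} — drop them.
Start with accepting vs non-accepting: {A,C} | {B,D}.
No further refinement is possible. Final partition (2 blocks): {A,C} | {B,D}.

2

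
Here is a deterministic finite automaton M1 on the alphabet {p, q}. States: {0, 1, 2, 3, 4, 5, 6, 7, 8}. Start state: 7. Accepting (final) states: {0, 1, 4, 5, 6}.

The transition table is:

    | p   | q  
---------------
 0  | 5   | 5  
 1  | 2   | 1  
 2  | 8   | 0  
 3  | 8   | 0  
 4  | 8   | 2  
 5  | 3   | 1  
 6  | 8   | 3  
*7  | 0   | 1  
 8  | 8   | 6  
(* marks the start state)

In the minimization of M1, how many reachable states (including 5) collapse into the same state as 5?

2

States {4} cannot be reached from the start state, so discard them.
Initial partition by acceptance: {0,1,5,6} | {2,3,7,8}.
Refine {0,1,5,6} on symbol p: members go to different blocks, giving {1,5,6} and {0}.
Refine {1,5,6} on symbol q: members go to different blocks, giving {1,5} and {6}.
Refine {2,3,7,8} on symbol p: members go to different blocks, giving {2,3,8} and {7}.
On input q, block {2,3,8} splits into {2,3} and {8}.
The partition is now stable with 6 blocks: {1,5} | {2,3} | {0} | {6} | {7} | {8}.
State 5 belongs to the block {1,5}, which has 2 states.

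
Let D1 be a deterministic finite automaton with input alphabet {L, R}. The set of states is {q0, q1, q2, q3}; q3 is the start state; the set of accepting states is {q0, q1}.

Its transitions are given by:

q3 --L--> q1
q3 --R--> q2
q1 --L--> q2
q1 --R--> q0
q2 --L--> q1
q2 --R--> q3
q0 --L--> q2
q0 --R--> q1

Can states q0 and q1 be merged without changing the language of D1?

Every state is reachable, so we keep all 4.
P0 = {q0,q1} | {q2,q3}.
Stable partition: {q0,q1} | {q2,q3} — 2 equivalence classes.
q0 and q1 lie in the same block of the stable partition, so they are equivalent — no string distinguishes them.

Yes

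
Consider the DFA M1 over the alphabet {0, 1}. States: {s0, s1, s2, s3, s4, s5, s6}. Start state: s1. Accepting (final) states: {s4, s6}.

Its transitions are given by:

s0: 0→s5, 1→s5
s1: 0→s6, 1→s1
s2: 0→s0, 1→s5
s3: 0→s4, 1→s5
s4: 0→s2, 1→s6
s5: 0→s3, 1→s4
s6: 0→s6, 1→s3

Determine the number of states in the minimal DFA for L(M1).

7

All states are reachable from the start state.
Start with accepting vs non-accepting: {s4,s6} | {s0,s1,s2,s3,s5}.
On input 0, block {s4,s6} splits into {s4} and {s6}.
On input 0, block {s0,s1,s2,s3,s5} splits into {s0,s2,s5} and {s1} and {s3}.
Refine {s0,s2,s5} on symbol 0: members go to different blocks, giving {s0,s2} and {s5}.
Split {s0,s2} by δ(·,0) → {s0} and {s2}.
No further refinement is possible. Final partition (7 blocks): {s4} | {s0} | {s6} | {s1} | {s3} | {s5} | {s2}.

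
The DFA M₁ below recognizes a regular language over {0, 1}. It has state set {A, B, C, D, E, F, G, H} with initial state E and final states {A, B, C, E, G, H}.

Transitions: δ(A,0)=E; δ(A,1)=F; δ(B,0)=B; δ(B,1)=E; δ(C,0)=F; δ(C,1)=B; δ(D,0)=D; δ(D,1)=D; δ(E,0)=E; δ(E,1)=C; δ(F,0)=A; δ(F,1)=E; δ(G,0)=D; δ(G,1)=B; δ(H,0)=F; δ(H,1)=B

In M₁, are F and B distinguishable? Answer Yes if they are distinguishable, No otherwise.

Reachable states from the start: {A,B,C,E,F}. Unreachable: {D,G,H} — drop them.
Start with accepting vs non-accepting: {A,B,C,E} | {F}.
Split {A,B,C,E} by δ(·,0) → {A,B,E} and {C}.
Split {A,B,E} by δ(·,1) → {A} and {B} and {E}.
The partition is now stable with 5 blocks: {A} | {F} | {C} | {B} | {E}.
F and B end up in different blocks, so they are distinguishable. For instance, the string 'ε' is accepted from only B.

Yes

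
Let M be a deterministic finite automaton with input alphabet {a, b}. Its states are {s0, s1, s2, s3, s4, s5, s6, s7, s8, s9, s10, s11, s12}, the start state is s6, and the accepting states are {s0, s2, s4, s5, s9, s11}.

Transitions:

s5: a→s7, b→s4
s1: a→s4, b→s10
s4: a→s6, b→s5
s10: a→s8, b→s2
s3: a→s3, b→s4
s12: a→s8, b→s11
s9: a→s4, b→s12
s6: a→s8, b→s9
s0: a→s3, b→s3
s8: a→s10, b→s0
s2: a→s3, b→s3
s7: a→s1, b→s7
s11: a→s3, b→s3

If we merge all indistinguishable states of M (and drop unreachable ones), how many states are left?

9

Start with accepting vs non-accepting: {s0,s2,s4,s5,s9,s11} | {s1,s3,s6,s7,s8,s10,s12}.
On input a, block {s0,s2,s4,s5,s9,s11} splits into {s0,s2,s4,s5,s11} and {s9}.
On input b, block {s0,s2,s4,s5,s11} splits into {s0,s2,s11} and {s4,s5}.
Refine {s1,s3,s6,s7,s8,s10,s12} on symbol a: members go to different blocks, giving {s3,s6,s7,s8,s10,s12} and {s1}.
Refine {s3,s6,s7,s8,s10,s12} on symbol a: members go to different blocks, giving {s3,s6,s8,s10,s12} and {s7}.
Split {s3,s6,s8,s10,s12} by δ(·,b) → {s8,s10,s12} and {s3} and {s6}.
Refine {s4,s5} on symbol a: members go to different blocks, giving {s4} and {s5}.
Stable partition: {s0,s2,s11} | {s8,s10,s12} | {s9} | {s4} | {s1} | {s7} | {s3} | {s6} | {s5} — 9 equivalence classes.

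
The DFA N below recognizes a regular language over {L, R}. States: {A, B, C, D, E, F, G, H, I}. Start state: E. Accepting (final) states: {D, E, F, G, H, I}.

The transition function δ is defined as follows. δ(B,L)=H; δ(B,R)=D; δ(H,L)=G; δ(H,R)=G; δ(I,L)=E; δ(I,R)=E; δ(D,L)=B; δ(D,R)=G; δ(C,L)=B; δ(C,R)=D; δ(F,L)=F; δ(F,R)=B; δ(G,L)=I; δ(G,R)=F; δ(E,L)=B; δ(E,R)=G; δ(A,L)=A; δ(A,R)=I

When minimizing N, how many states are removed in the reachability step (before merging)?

2

Starting at E and following transitions, the reachable set is {B, D, E, F, G, H, I}. That leaves A, C unreachable — 2 in total.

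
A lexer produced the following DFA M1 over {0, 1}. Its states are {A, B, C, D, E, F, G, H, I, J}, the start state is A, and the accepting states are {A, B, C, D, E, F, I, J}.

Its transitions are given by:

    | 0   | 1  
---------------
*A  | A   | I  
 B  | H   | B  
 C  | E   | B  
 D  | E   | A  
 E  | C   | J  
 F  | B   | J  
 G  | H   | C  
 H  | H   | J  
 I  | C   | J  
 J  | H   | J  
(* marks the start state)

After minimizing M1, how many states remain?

States {D,F,G} cannot be reached from the start state, so discard them.
Start with accepting vs non-accepting: {A,B,C,E,I,J} | {H}.
On input 0, block {A,B,C,E,I,J} splits into {A,C,E,I} and {B,J}.
On input 1, block {A,C,E,I} splits into {C,E,I} and {A}.
The partition is now stable with 4 blocks: {C,E,I} | {H} | {B,J} | {A}.

4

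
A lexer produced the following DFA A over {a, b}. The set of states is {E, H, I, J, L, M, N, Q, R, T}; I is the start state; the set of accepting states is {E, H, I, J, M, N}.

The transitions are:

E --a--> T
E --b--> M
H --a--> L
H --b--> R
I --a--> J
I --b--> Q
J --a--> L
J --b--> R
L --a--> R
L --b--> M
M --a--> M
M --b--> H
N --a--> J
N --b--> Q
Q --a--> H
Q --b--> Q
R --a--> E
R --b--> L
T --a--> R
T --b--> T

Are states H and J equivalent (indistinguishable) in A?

First remove the unreachable states {N}; 9 states remain.
P0 = {E,H,I,J,M} | {L,Q,R,T}.
On input a, block {E,H,I,J,M} splits into {E,H,J} and {I,M}.
Split {E,H,J} by δ(·,b) → {H,J} and {E}.
Split {L,Q,R,T} by δ(·,a) → {L,T} and {R} and {Q}.
Split {L,T} by δ(·,b) → {L} and {T}.
Refine {I,M} on symbol a: members go to different blocks, giving {I} and {M}.
No further refinement is possible. Final partition (8 blocks): {H,J} | {L} | {I} | {E} | {R} | {Q} | {T} | {M}.
H and J lie in the same block of the stable partition, so they are equivalent — no string distinguishes them.

Yes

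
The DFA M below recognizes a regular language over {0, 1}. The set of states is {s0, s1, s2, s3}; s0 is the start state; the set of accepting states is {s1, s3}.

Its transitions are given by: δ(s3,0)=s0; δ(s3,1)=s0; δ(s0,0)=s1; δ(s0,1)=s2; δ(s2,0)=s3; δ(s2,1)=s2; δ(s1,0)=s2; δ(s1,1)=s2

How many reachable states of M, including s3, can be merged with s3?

Start with accepting vs non-accepting: {s1,s3} | {s0,s2}.
Stable partition: {s1,s3} | {s0,s2} — 2 equivalence classes.
State s3 belongs to the block {s1,s3}, which has 2 states.

2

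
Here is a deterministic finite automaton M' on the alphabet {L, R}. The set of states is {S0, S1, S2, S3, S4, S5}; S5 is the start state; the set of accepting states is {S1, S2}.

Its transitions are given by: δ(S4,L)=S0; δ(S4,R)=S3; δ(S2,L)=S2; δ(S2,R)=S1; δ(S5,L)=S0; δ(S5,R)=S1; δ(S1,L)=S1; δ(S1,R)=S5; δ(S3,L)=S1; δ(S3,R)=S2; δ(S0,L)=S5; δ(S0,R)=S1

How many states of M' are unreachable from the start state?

3

Starting at S5 and following transitions, the reachable set is {S0, S1, S5}. That leaves S2, S3, S4 unreachable — 3 in total.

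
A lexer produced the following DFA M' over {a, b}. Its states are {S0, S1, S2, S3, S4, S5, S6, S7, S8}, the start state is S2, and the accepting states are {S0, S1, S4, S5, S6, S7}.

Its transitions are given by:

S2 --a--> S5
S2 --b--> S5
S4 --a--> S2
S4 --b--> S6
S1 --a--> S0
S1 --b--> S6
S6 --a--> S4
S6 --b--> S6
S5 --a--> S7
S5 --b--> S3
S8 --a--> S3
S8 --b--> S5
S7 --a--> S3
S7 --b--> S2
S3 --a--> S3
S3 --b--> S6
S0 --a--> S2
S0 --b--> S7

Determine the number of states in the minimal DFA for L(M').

6

States {S0,S1,S8} cannot be reached from the start state, so discard them.
Initial partition by acceptance: {S4,S5,S6,S7} | {S2,S3}.
On input a, block {S4,S5,S6,S7} splits into {S4,S7} and {S5,S6}.
Split {S4,S7} by δ(·,b) → {S4} and {S7}.
Refine {S2,S3} on symbol a: members go to different blocks, giving {S2} and {S3}.
Refine {S5,S6} on symbol a: members go to different blocks, giving {S5} and {S6}.
The partition is now stable with 6 blocks: {S4} | {S2} | {S5} | {S7} | {S3} | {S6}.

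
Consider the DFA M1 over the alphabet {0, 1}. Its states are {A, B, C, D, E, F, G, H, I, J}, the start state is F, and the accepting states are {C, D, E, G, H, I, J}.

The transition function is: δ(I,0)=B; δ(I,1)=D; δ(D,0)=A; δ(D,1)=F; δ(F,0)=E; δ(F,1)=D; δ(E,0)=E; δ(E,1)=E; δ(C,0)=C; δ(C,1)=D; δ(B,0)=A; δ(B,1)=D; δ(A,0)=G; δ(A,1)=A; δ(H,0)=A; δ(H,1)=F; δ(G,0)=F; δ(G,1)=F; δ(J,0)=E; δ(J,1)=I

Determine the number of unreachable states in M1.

No path from F leads to B, C, H, I, J; the other 5 states are all reachable.

5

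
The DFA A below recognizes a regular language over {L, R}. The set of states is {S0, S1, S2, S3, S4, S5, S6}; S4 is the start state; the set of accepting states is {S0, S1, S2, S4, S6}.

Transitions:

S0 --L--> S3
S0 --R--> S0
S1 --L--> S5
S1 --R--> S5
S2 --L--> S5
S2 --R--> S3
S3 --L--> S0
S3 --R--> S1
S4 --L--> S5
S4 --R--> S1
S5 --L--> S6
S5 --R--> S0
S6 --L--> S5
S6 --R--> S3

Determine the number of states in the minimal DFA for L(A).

States {S2} cannot be reached from the start state, so discard them.
Start with accepting vs non-accepting: {S0,S1,S4,S6} | {S3,S5}.
Refine {S0,S1,S4,S6} on symbol R: members go to different blocks, giving {S0,S4} and {S1,S6}.
On input R, block {S0,S4} splits into {S0} and {S4}.
Refine {S3,S5} on symbol L: members go to different blocks, giving {S3} and {S5}.
Split {S1,S6} by δ(·,R) → {S1} and {S6}.
The partition is now stable with 6 blocks: {S0} | {S3} | {S1} | {S4} | {S5} | {S6}.

6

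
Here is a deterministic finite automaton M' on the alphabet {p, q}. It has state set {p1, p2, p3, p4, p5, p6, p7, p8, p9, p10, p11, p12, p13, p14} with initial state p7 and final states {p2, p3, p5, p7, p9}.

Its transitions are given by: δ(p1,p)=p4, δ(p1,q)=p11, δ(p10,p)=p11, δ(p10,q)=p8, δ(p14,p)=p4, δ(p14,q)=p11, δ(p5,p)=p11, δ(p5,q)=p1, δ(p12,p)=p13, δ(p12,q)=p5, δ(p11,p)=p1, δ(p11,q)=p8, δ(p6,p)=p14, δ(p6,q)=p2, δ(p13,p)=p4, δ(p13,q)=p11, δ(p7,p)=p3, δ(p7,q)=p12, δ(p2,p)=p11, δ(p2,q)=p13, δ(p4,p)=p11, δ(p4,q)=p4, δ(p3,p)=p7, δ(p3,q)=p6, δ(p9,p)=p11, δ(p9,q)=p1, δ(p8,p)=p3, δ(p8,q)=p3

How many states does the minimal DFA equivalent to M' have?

States {p9,p10} cannot be reached from the start state, so discard them.
Start with accepting vs non-accepting: {p2,p3,p5,p7} | {p1,p4,p6,p8,p11,p12,p13,p14}.
Refine {p2,p3,p5,p7} on symbol p: members go to different blocks, giving {p2,p5} and {p3,p7}.
On input p, block {p1,p4,p6,p8,p11,p12,p13,p14} splits into {p1,p4,p6,p11,p12,p13,p14} and {p8}.
Split {p1,p4,p6,p11,p12,p13,p14} by δ(·,q) → {p1,p4,p13,p14} and {p6,p12} and {p11}.
Split {p1,p4,p13,p14} by δ(·,p) → {p1,p13,p14} and {p4}.
The partition is now stable with 7 blocks: {p2,p5} | {p1,p13,p14} | {p3,p7} | {p8} | {p6,p12} | {p11} | {p4}.

7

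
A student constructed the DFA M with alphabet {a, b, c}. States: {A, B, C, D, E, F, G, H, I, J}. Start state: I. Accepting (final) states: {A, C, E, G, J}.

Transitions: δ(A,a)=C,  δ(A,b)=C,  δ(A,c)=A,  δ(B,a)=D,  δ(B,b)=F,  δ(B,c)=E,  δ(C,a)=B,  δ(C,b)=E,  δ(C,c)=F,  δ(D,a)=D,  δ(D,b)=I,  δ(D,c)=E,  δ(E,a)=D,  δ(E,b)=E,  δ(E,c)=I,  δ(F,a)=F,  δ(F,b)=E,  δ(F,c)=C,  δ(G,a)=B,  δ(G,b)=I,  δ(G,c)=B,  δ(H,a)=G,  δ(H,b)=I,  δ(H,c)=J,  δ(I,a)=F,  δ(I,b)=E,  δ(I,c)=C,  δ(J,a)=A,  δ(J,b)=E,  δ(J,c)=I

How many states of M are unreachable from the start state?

4

Starting at I and following transitions, the reachable set is {B, C, D, E, F, I}. That leaves A, G, H, J unreachable — 4 in total.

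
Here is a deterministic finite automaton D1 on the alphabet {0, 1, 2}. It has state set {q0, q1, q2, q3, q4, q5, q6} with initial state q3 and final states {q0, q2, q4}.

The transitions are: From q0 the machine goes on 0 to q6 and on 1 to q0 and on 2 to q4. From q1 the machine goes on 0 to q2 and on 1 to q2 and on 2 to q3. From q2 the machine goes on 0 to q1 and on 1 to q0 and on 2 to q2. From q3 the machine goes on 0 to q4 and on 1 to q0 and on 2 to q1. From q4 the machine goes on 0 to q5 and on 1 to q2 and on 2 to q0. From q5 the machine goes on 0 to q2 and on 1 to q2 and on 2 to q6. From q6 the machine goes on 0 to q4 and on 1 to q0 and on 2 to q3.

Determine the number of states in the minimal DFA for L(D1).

All states are reachable from the start state.
P0 = {q0,q2,q4} | {q1,q3,q5,q6}.
No further refinement is possible. Final partition (2 blocks): {q0,q2,q4} | {q1,q3,q5,q6}.

2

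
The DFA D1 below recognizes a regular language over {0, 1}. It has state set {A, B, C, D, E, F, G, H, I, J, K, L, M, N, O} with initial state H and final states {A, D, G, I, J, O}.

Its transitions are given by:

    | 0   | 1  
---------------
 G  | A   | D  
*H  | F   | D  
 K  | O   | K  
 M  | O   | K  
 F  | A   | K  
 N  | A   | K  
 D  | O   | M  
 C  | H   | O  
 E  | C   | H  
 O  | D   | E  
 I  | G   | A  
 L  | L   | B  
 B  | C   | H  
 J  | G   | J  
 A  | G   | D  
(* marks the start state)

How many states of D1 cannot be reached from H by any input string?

No path from H leads to B, I, J, L, N; the other 10 states are all reachable.

5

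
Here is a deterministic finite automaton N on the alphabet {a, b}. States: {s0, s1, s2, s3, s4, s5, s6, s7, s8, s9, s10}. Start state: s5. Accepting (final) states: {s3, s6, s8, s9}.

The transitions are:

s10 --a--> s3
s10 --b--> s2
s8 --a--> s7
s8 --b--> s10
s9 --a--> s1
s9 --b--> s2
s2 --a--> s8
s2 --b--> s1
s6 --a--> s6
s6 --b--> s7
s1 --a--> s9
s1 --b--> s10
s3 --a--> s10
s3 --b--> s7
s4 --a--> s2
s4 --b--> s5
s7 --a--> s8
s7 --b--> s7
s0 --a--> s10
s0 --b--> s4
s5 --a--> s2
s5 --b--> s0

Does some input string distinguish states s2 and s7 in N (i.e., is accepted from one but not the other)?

No

States {s6} cannot be reached from the start state, so discard them.
P0 = {s3,s8,s9} | {s0,s1,s2,s4,s5,s7,s10}.
On input a, block {s0,s1,s2,s4,s5,s7,s10} splits into {s1,s2,s7,s10} and {s0,s4,s5}.
Stable partition: {s3,s8,s9} | {s1,s2,s7,s10} | {s0,s4,s5} — 3 equivalence classes.
s2 and s7 lie in the same block of the stable partition, so they are equivalent — no string distinguishes them.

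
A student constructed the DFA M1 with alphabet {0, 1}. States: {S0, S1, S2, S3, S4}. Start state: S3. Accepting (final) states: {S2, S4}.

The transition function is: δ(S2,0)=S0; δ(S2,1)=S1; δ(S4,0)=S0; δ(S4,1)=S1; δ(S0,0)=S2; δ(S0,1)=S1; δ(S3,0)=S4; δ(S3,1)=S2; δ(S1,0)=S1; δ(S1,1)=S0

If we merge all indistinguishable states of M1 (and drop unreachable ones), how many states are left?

4

All states are reachable from the start state.
Start with accepting vs non-accepting: {S2,S4} | {S0,S1,S3}.
Refine {S0,S1,S3} on symbol 0: members go to different blocks, giving {S0,S3} and {S1}.
On input 1, block {S0,S3} splits into {S0} and {S3}.
No further refinement is possible. Final partition (4 blocks): {S2,S4} | {S0} | {S1} | {S3}.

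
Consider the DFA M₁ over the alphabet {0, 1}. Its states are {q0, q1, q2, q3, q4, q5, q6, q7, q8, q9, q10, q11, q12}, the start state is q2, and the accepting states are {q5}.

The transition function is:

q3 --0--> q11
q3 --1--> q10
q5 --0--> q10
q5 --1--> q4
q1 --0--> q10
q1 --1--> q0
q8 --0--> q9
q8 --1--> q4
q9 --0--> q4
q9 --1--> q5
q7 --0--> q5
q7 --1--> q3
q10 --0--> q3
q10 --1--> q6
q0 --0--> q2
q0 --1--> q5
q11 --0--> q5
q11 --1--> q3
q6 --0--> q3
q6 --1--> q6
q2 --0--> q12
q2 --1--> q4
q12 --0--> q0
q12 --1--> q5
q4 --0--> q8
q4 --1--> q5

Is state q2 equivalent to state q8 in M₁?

Yes

Reachable states from the start: {q0,q2,q3,q4,q5,q6,q8,q9,q10,q11,q12}. Unreachable: {q1,q7} — drop them.
Start with accepting vs non-accepting: {q5} | {q0,q2,q3,q4,q6,q8,q9,q10,q11,q12}.
Split {q0,q2,q3,q4,q6,q8,q9,q10,q11,q12} by δ(·,0) → {q0,q2,q3,q4,q6,q8,q9,q10,q12} and {q11}.
Refine {q0,q2,q3,q4,q6,q8,q9,q10,q12} on symbol 0: members go to different blocks, giving {q0,q2,q4,q6,q8,q9,q10,q12} and {q3}.
Split {q0,q2,q4,q6,q8,q9,q10,q12} by δ(·,0) → {q0,q2,q4,q8,q9,q12} and {q6,q10}.
On input 1, block {q0,q2,q4,q8,q9,q12} splits into {q0,q4,q9,q12} and {q2,q8}.
Split {q0,q4,q9,q12} by δ(·,0) → {q0,q4} and {q9,q12}.
Stable partition: {q5} | {q0,q4} | {q11} | {q3} | {q6,q10} | {q2,q8} | {q9,q12} — 7 equivalence classes.
q2 and q8 lie in the same block of the stable partition, so they are equivalent — no string distinguishes them.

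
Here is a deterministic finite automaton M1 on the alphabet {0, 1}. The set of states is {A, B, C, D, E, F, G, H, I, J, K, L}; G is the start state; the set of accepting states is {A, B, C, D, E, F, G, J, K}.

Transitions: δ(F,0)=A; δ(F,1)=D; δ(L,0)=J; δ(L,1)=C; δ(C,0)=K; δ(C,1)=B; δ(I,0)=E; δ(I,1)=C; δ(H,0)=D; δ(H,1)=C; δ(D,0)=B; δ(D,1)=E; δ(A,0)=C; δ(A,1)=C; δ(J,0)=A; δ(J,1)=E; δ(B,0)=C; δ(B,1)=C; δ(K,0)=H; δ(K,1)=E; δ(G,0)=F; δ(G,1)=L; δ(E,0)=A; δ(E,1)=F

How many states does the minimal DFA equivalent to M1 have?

First remove the unreachable states {I}; 11 states remain.
P0 = {A,B,C,D,E,F,G,J,K} | {H,L}.
On input 0, block {A,B,C,D,E,F,G,J,K} splits into {A,B,C,D,E,F,G,J} and {K}.
Refine {A,B,C,D,E,F,G,J} on symbol 0: members go to different blocks, giving {A,B,D,E,F,G,J} and {C}.
Split {A,B,D,E,F,G,J} by δ(·,0) → {D,E,F,G,J} and {A,B}.
On input 0, block {D,E,F,G,J} splits into {D,E,F,J} and {G}.
No further refinement is possible. Final partition (6 blocks): {D,E,F,J} | {H,L} | {K} | {C} | {A,B} | {G}.

6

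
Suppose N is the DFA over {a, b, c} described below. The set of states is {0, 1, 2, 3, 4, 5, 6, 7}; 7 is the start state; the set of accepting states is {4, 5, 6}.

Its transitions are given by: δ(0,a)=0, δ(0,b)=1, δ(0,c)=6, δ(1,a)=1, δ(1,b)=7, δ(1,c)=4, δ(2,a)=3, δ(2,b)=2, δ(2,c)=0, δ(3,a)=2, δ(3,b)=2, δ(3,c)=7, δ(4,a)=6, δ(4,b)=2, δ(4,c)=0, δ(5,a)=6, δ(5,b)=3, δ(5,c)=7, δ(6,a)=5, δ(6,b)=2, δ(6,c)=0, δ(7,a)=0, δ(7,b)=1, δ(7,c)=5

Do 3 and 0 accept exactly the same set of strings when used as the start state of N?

Every state is reachable, so we keep all 8.
Start with accepting vs non-accepting: {4,5,6} | {0,1,2,3,7}.
Split {0,1,2,3,7} by δ(·,c) → {0,1,7} and {2,3}.
The partition is now stable with 3 blocks: {4,5,6} | {0,1,7} | {2,3}.
3 and 0 end up in different blocks, so they are distinguishable. For instance, the string 'c' is accepted from only 0.

No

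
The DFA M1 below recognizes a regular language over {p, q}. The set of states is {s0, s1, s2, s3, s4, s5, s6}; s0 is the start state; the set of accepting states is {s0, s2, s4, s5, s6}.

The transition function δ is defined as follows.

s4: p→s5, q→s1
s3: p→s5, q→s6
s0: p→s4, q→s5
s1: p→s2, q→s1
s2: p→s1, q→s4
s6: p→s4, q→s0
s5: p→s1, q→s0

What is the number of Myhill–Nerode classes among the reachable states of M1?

5

Reachable states from the start: {s0,s1,s2,s4,s5}. Unreachable: {s3,s6} — drop them.
Start with accepting vs non-accepting: {s0,s2,s4,s5} | {s1}.
Split {s0,s2,s4,s5} by δ(·,p) → {s0,s4} and {s2,s5}.
Refine {s0,s4} on symbol p: members go to different blocks, giving {s0} and {s4}.
Refine {s2,s5} on symbol q: members go to different blocks, giving {s2} and {s5}.
No further refinement is possible. Final partition (5 blocks): {s0} | {s1} | {s2} | {s4} | {s5}.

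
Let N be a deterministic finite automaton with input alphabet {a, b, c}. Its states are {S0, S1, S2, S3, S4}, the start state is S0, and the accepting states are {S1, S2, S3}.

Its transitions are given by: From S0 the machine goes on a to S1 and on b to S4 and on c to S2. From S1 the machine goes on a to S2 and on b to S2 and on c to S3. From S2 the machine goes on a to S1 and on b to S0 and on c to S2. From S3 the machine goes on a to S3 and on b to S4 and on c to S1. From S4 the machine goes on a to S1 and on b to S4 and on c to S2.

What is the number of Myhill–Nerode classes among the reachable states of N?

Every state is reachable, so we keep all 5.
Start with accepting vs non-accepting: {S1,S2,S3} | {S0,S4}.
On input b, block {S1,S2,S3} splits into {S2,S3} and {S1}.
Split {S2,S3} by δ(·,a) → {S2} and {S3}.
No further refinement is possible. Final partition (4 blocks): {S2} | {S0,S4} | {S1} | {S3}.

4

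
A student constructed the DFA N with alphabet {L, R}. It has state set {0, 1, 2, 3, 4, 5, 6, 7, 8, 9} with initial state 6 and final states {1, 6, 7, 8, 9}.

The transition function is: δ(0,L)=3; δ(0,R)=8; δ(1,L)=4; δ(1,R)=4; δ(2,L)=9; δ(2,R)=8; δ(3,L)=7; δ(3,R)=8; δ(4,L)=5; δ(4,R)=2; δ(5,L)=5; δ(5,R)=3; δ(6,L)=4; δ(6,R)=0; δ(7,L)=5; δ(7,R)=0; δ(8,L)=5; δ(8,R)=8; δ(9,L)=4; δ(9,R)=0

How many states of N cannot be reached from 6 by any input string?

1

Starting at 6 and following transitions, the reachable set is {0, 2, 3, 4, 5, 6, 7, 8, 9}. That leaves 1 unreachable — 1 in total.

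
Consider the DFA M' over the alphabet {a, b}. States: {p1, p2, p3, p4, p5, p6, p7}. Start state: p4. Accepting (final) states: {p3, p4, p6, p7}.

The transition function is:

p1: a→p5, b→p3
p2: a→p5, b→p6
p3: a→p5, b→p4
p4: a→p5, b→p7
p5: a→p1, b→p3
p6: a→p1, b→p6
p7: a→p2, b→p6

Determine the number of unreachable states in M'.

A breadth-first search from the start state visits every state.

0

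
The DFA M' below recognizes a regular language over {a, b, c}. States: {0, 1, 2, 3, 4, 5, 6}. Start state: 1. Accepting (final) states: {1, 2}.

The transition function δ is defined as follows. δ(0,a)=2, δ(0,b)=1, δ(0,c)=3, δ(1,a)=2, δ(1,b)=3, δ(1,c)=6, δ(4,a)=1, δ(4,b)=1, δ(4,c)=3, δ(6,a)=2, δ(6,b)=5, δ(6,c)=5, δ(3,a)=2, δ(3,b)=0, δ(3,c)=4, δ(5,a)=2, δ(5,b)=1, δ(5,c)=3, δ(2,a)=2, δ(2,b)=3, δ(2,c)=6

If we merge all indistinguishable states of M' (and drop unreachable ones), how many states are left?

3

P0 = {1,2} | {0,3,4,5,6}.
Split {0,3,4,5,6} by δ(·,b) → {0,4,5} and {3,6}.
No further refinement is possible. Final partition (3 blocks): {1,2} | {0,4,5} | {3,6}.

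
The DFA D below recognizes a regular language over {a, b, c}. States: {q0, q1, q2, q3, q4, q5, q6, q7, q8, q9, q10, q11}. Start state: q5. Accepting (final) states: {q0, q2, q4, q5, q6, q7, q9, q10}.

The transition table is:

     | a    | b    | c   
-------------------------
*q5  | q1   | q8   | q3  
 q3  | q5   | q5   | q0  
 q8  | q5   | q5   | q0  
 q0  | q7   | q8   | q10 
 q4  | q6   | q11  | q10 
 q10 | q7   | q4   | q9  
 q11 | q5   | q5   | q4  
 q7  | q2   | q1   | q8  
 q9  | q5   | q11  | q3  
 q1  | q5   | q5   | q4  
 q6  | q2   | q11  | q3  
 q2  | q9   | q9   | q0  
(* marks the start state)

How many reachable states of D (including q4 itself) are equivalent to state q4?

P0 = {q0,q2,q4,q5,q6,q7,q9,q10} | {q1,q3,q8,q11}.
Split {q0,q2,q4,q5,q6,q7,q9,q10} by δ(·,a) → {q0,q2,q4,q6,q7,q9,q10} and {q5}.
Split {q0,q2,q4,q6,q7,q9,q10} by δ(·,a) → {q0,q2,q4,q6,q7,q10} and {q9}.
On input a, block {q0,q2,q4,q6,q7,q10} splits into {q0,q4,q6,q7,q10} and {q2}.
Refine {q0,q4,q6,q7,q10} on symbol a: members go to different blocks, giving {q0,q4,q10} and {q6,q7}.
Split {q0,q4,q10} by δ(·,b) → {q0,q4} and {q10}.
No further refinement is possible. Final partition (7 blocks): {q0,q4} | {q1,q3,q8,q11} | {q5} | {q9} | {q2} | {q6,q7} | {q10}.
State q4 belongs to the block {q0,q4}, which has 2 states.

2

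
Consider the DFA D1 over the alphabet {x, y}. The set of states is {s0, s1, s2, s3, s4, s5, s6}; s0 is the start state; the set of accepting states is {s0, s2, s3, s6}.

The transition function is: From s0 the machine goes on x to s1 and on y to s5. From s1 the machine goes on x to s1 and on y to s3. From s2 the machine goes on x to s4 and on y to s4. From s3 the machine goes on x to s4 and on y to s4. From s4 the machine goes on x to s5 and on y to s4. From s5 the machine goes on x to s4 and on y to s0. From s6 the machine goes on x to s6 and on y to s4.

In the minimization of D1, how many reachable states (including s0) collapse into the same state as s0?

1

Reachable states from the start: {s0,s1,s3,s4,s5}. Unreachable: {s2,s6} — drop them.
P0 = {s0,s3} | {s1,s4,s5}.
Split {s1,s4,s5} by δ(·,y) → {s1,s5} and {s4}.
Split {s0,s3} by δ(·,x) → {s0} and {s3}.
Refine {s1,s5} on symbol x: members go to different blocks, giving {s1} and {s5}.
The partition is now stable with 5 blocks: {s0} | {s1} | {s4} | {s3} | {s5}.
State s0 belongs to the block {s0}, which has 1 states.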